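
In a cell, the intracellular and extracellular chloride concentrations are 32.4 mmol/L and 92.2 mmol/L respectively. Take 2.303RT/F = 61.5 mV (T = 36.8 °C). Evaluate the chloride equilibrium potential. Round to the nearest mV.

-28 mV

E = (61.5/z) · log₁₀([Cl⁻]_out/[Cl⁻]_in) with z = -1.
For an anion, dividing by z = -1 reverses the sign.
= (61.5/-1) · log₁₀(92.2/32.4) = -61.50 · log₁₀(2.846)
= -61.50 · (0.4542) = -27.93 mV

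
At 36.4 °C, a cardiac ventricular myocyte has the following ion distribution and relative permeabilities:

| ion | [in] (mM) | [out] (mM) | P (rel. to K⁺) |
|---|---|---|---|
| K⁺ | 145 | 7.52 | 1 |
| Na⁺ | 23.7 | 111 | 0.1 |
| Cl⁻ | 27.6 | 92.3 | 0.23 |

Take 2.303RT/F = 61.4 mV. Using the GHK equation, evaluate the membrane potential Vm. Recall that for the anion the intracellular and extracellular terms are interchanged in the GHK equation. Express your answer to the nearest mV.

Vm = 61.4 · log₁₀[(Σ P·[cation]ₒ + Σ P·[anion]ᵢ) / (Σ P·[cation]ᵢ + Σ P·[anion]ₒ)]
Numerator = 1×7.52 + 0.1×111 + 0.23×27.6 = 24.97
Denominator = 1×145 + 0.1×23.7 + 0.23×92.3 = 168.6
Vm = 61.4 · log₁₀(0.14809) = 61.4 × (-0.8295) = -50.93 mV

-51 mV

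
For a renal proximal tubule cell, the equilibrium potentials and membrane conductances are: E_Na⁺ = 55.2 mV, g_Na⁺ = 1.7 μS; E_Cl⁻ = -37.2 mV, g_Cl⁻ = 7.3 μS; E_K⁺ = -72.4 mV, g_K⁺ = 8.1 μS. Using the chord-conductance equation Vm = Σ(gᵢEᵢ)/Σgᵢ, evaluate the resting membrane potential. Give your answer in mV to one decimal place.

-44.7 mV

Σ gᵢEᵢ = 1.7·(55.2) + 7.3·(-37.2) + 8.1·(-72.4) = -764.16
Σ gᵢ = 1.7 + 7.3 + 8.1 = 17.1
Vm = -764.16 / 17.1 = -44.69 mV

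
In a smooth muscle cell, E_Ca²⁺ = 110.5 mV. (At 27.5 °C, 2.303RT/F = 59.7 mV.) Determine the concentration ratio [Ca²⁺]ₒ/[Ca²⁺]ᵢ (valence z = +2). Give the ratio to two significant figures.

5000

log₁₀([out]/[in]) = E·z/(59.7) = 110.5 × 2 / 59.7 = 3.7018
[out]/[in] = 10^(3.7018) = 5033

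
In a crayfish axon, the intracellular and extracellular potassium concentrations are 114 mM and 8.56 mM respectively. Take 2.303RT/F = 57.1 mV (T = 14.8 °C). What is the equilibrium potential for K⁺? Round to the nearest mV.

-64 mV

E = (57.1/z) · log₁₀([K⁺]_out/[K⁺]_in) with z = +1.
= (57.1/1) · log₁₀(8.56/114) = 57.10 · log₁₀(0.07509)
= 57.10 · (-1.1244) = -64.21 mV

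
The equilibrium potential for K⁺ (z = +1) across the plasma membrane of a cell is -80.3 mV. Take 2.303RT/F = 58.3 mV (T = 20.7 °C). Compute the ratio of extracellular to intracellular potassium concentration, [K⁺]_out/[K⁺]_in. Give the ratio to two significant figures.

log₁₀([out]/[in]) = E·z/(58.3) = -80.3 × 1 / 58.3 = -1.3774
[out]/[in] = 10^(-1.3774) = 0.04194

0.042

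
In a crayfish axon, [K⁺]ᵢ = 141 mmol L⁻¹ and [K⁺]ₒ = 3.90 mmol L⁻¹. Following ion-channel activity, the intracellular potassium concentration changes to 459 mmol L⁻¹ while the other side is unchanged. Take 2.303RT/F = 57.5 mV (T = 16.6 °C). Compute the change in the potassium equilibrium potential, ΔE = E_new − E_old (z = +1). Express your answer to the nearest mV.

-29 mV

E_old = (57.5/1)·log₁₀(3.90/141) = -89.59 mV
E_new = (57.5/1)·log₁₀(3.90/459) = -119.07 mV
ΔE = -119.07 − (-89.59) = -29.47 mV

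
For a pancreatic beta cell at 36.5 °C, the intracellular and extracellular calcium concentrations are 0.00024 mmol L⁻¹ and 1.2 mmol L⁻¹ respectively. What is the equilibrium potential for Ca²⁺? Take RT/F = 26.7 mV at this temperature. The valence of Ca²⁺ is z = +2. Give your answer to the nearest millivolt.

E = (26.7/z) · ln([Ca²⁺]_out/[Ca²⁺]_in) with z = +2.
= (26.7/2) · ln(1.2/0.00024) = 13.35 · ln(5000)
= 13.35 · (8.5172) = 113.70 mV

114 mV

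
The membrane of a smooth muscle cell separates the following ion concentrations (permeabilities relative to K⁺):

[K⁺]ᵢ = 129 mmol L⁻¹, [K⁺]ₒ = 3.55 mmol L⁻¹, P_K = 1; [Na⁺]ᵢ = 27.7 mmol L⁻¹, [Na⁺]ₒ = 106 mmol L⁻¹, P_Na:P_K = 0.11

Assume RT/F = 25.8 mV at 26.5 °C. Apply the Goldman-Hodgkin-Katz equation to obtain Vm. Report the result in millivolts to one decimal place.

-55.8 mV

Vm = 25.8 · ln[(Σ P·[cation]ₒ + Σ P·[anion]ᵢ) / (Σ P·[cation]ᵢ + Σ P·[anion]ₒ)]
Numerator = 1×3.55 + 0.11×106 = 15.21
Denominator = 1×129 + 0.11×27.7 = 132
Vm = 25.8 · ln(0.11519) = 25.8 × (-2.1612) = -55.76 mV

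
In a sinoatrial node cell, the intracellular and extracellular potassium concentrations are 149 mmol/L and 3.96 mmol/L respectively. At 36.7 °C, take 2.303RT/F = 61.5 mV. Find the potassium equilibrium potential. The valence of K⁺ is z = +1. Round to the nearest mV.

E = (61.5/z) · log₁₀([K⁺]_out/[K⁺]_in) with z = +1.
= (61.5/1) · log₁₀(3.96/149) = 61.50 · log₁₀(0.02658)
= 61.50 · (-1.5755) = -96.89 mV

-97 mV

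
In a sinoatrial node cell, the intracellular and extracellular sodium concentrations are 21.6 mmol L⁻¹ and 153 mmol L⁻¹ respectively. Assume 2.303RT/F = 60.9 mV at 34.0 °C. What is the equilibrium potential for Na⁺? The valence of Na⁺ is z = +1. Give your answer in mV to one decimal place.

E = (60.9/z) · log₁₀([Na⁺]_out/[Na⁺]_in) with z = +1.
= (60.9/1) · log₁₀(153/21.6) = 60.90 · log₁₀(7.083)
= 60.90 · (0.8502) = 51.78 mV

51.8 mV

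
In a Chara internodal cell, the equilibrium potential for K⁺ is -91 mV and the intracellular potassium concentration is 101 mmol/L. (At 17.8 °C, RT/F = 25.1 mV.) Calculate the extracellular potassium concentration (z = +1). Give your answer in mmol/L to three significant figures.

Nernst: E = (25.1/1) · ln([out]/[in]), so ln([out]/[in]) = -91.0 × 1 / 25.1 = -3.6255.
[out]/[in] = e^(-3.6255) = 0.02664.
[out] = 0.02664 × 101 = 2.69 mmol/L.

2.69 mmol/L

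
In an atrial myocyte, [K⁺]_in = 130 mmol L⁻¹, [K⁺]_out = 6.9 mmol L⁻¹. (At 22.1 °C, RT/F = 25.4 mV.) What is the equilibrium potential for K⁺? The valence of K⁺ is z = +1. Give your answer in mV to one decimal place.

-74.6 mV

E = (25.4/z) · ln([K⁺]_out/[K⁺]_in) with z = +1.
= (25.4/1) · ln(6.9/130) = 25.40 · ln(0.05308)
= 25.40 · (-2.9360) = -74.57 mV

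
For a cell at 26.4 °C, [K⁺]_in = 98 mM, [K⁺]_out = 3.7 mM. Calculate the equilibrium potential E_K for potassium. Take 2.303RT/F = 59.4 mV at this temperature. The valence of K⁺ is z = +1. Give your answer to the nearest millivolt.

E = (59.4/z) · log₁₀([K⁺]_out/[K⁺]_in) with z = +1.
= (59.4/1) · log₁₀(3.7/98) = 59.40 · log₁₀(0.03776)
= 59.40 · (-1.4230) = -84.53 mV

-85 mV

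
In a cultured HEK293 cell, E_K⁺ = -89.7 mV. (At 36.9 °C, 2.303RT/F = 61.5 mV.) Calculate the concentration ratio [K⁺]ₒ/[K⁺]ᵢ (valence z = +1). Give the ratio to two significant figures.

log₁₀([out]/[in]) = E·z/(61.5) = -89.7 × 1 / 61.5 = -1.4585
[out]/[in] = 10^(-1.4585) = 0.03479

0.035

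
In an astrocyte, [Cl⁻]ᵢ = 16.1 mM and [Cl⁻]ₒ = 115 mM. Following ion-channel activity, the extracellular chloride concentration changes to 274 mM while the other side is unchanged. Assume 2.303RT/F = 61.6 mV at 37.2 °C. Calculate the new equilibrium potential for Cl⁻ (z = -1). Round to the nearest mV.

-76 mV

After the shift: [Cl⁻]_out = 274, [Cl⁻]_in = 16.1 mM.
E_new = (61.6/-1)·log₁₀(274/16.1) = -61.60 · (1.2309) = -75.82 mV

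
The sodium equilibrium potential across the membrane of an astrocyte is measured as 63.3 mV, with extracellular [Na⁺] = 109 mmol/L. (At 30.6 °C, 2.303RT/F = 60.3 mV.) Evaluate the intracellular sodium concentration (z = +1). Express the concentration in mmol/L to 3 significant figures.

Nernst: E = (60.3/1) · log₁₀([out]/[in]), so log₁₀([out]/[in]) = 63.3 × 1 / 60.3 = 1.0498.
[out]/[in] = 10^(1.0498) = 11.21.
[in] = 109 / 11.21 = 9.72 mmol/L.

9.72 mmol/L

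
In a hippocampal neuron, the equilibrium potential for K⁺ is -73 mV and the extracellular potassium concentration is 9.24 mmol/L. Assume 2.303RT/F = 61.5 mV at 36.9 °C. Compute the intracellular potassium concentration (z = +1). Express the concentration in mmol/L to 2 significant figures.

140 mmol/L

Nernst: E = (61.5/1) · log₁₀([out]/[in]), so log₁₀([out]/[in]) = -73.0 × 1 / 61.5 = -1.1870.
[out]/[in] = 10^(-1.1870) = 0.06501.
[in] = 9.24 / 0.06501 = 142.1 mmol/L.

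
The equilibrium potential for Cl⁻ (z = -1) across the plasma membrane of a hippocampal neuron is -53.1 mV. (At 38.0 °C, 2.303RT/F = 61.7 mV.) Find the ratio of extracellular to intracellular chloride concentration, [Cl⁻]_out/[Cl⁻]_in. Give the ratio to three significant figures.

log₁₀([out]/[in]) = E·z/(61.7) = -53.1 × -1 / 61.7 = 0.8606
[out]/[in] = 10^(0.8606) = 7.255

7.25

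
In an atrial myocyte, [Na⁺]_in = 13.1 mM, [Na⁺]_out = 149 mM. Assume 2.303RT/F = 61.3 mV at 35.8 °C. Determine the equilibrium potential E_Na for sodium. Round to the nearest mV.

E = (61.3/z) · log₁₀([Na⁺]_out/[Na⁺]_in) with z = +1.
= (61.3/1) · log₁₀(149/13.1) = 61.30 · log₁₀(11.37)
= 61.30 · (1.0559) = 64.73 mV

65 mV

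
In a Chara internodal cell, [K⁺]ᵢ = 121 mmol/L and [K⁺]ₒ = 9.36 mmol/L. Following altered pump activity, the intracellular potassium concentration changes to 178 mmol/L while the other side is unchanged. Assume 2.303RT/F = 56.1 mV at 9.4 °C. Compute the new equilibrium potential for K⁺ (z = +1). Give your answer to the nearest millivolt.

After the shift: [K⁺]_out = 9.36, [K⁺]_in = 178 mmol/L.
E_new = (56.1/1)·log₁₀(9.36/178) = 56.10 · (-1.2791) = -71.76 mV

-72 mV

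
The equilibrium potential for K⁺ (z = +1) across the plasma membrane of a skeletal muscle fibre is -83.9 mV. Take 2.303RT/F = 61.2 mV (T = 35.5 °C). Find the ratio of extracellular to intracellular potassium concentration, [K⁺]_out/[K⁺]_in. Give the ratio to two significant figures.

log₁₀([out]/[in]) = E·z/(61.2) = -83.9 × 1 / 61.2 = -1.3709
[out]/[in] = 10^(-1.3709) = 0.04257

0.043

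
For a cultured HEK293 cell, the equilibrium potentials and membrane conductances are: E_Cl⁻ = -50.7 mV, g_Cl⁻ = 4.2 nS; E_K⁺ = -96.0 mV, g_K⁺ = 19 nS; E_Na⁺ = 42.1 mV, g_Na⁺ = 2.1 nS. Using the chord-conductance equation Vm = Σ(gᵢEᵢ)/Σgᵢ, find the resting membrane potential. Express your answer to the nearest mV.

Σ gᵢEᵢ = 4.2·(-50.7) + 19·(-96.0) + 2.1·(42.1) = -1948.53
Σ gᵢ = 4.2 + 19 + 2.1 = 25.3
Vm = -1948.53 / 25.3 = -77.02 mV

-77 mV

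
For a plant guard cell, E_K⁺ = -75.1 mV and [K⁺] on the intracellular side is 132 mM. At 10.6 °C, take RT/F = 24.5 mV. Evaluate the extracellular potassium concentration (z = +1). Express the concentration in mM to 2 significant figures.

Nernst: E = (24.5/1) · ln([out]/[in]), so ln([out]/[in]) = -75.1 × 1 / 24.5 = -3.0653.
[out]/[in] = e^(-3.0653) = 0.04664.
[out] = 0.04664 × 132 = 6.156 mM.

6.2 mM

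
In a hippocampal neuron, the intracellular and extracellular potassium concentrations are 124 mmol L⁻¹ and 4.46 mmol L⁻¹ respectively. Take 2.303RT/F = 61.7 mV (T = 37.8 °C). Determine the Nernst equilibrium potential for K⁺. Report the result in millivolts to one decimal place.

-89.1 mV

E = (61.7/z) · log₁₀([K⁺]_out/[K⁺]_in) with z = +1.
= (61.7/1) · log₁₀(4.46/124) = 61.70 · log₁₀(0.03597)
= 61.70 · (-1.4441) = -89.10 mV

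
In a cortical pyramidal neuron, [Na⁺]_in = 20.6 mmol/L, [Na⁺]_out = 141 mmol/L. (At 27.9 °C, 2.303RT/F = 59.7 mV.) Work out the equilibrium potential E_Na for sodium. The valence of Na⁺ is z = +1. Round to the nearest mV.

50 mV

E = (59.7/z) · log₁₀([Na⁺]_out/[Na⁺]_in) with z = +1.
= (59.7/1) · log₁₀(141/20.6) = 59.70 · log₁₀(6.845)
= 59.70 · (0.8354) = 49.87 mV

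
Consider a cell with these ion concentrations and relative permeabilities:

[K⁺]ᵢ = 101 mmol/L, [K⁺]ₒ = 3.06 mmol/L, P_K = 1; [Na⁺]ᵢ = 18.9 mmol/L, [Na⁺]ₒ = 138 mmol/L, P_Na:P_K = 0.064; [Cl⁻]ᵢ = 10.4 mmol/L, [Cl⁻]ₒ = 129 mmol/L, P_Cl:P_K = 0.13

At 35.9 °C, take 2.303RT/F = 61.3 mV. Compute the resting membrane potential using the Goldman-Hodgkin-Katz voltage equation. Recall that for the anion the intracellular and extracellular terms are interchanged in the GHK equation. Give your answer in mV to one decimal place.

Vm = 61.3 · log₁₀[(Σ P·[cation]ₒ + Σ P·[anion]ᵢ) / (Σ P·[cation]ᵢ + Σ P·[anion]ₒ)]
Numerator = 1×3.06 + 0.064×138 + 0.13×10.4 = 13.24
Denominator = 1×101 + 0.064×18.9 + 0.13×129 = 119
Vm = 61.3 · log₁₀(0.11131) = 61.3 × (-0.9535) = -58.45 mV

-58.4 mV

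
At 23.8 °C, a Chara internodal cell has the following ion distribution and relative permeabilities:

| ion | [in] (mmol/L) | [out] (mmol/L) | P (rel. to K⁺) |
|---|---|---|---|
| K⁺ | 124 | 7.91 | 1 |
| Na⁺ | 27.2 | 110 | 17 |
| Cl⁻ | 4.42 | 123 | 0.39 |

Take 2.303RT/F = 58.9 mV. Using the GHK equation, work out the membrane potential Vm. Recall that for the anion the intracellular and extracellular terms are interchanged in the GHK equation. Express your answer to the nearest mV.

28 mV

Vm = 58.9 · log₁₀[(Σ P·[cation]ₒ + Σ P·[anion]ᵢ) / (Σ P·[cation]ᵢ + Σ P·[anion]ₒ)]
Numerator = 1×7.91 + 17×110 + 0.39×4.42 = 1880
Denominator = 1×124 + 17×27.2 + 0.39×123 = 634.4
Vm = 58.9 · log₁₀(2.963) = 58.9 × (0.4717) = 27.78 mV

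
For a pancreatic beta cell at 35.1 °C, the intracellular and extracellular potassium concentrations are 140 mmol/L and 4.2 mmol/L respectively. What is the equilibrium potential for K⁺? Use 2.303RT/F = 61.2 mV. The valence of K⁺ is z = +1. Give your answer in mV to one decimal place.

E = (61.2/z) · log₁₀([K⁺]_out/[K⁺]_in) with z = +1.
= (61.2/1) · log₁₀(4.2/140) = 61.20 · log₁₀(0.03)
= 61.20 · (-1.5229) = -93.20 mV

-93.2 mV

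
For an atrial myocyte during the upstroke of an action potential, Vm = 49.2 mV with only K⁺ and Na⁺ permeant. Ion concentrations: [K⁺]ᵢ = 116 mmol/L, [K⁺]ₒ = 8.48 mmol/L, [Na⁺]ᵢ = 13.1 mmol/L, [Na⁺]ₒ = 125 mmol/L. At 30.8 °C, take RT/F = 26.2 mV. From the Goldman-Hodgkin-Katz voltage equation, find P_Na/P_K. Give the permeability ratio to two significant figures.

Let α = P_Na/P_K. GHK: Vm = 26.2·ln[(Kₒ + α·Naₒ)/(Kᵢ + α·Naᵢ)].
e^(Vm/26.2) = e^(49.2/26.2) = 6.5395
So 6.5395·(Kᵢ + α·Naᵢ) = Kₒ + α·Naₒ → α = (6.5395·116.0 − 8.48) / (125.0 − 6.5395·13.1)
α = (758.6 − 8.48) / (125.0 − 85.67) = 750.1/39.33 = 19.07

19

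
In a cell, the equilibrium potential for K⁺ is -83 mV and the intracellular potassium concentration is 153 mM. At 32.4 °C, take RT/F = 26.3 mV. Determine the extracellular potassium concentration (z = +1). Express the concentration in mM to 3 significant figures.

Nernst: E = (26.3/1) · ln([out]/[in]), so ln([out]/[in]) = -83.0 × 1 / 26.3 = -3.1559.
[out]/[in] = e^(-3.1559) = 0.0426.
[out] = 0.0426 × 153 = 6.518 mM.

6.52 mM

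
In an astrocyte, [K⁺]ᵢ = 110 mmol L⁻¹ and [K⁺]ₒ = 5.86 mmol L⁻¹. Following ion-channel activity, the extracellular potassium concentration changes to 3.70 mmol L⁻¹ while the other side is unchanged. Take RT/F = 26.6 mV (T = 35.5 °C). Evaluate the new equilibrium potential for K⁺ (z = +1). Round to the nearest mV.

-90 mV

After the shift: [K⁺]_out = 3.70, [K⁺]_in = 110 mmol L⁻¹.
E_new = (26.6/1)·ln(3.70/110) = 26.60 · (-3.3921) = -90.23 mV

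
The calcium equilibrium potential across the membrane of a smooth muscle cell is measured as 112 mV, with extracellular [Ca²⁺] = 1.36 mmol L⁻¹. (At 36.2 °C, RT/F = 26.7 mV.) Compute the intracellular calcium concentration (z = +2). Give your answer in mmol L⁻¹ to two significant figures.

0.00031 mmol L⁻¹

Nernst: E = (26.7/2) · ln([out]/[in]), so ln([out]/[in]) = 112.0 × 2 / 26.7 = 8.3895.
[out]/[in] = e^(8.3895) = 4401.
[in] = 1.36 / 4401 = 0.000309 mmol L⁻¹.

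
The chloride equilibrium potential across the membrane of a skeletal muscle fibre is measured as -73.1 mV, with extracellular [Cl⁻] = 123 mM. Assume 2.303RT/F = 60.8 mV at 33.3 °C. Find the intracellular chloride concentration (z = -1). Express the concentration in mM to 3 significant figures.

Nernst: E = (60.8/-1) · log₁₀([out]/[in]), so log₁₀([out]/[in]) = -73.1 × -1 / 60.8 = 1.2023.
[out]/[in] = 10^(1.2023) = 15.93.
[in] = 123 / 15.93 = 7.72 mM.

7.72 mM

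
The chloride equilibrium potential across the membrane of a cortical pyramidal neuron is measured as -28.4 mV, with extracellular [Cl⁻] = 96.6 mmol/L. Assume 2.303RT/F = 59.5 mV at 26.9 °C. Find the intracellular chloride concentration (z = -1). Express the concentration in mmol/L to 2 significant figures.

32 mmol/L

Nernst: E = (59.5/-1) · log₁₀([out]/[in]), so log₁₀([out]/[in]) = -28.4 × -1 / 59.5 = 0.4773.
[out]/[in] = 10^(0.4773) = 3.001.
[in] = 96.6 / 3.001 = 32.19 mmol/L.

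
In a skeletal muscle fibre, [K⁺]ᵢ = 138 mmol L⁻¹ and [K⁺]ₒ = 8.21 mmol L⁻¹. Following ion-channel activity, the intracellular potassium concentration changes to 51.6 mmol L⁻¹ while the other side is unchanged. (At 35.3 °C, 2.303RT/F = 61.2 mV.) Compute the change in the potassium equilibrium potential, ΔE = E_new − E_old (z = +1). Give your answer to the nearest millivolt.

E_old = (61.2/1)·log₁₀(8.21/138) = -75.00 mV
E_new = (61.2/1)·log₁₀(8.21/51.6) = -48.86 mV
ΔE = -48.86 − (-75.00) = 26.15 mV

26 mV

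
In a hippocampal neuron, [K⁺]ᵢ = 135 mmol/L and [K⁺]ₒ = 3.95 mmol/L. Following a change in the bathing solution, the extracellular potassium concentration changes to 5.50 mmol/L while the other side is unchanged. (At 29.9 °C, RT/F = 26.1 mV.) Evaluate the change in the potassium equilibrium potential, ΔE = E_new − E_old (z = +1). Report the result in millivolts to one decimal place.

E_old = (26.1/1)·ln(3.95/135) = -92.17 mV
E_new = (26.1/1)·ln(5.50/135) = -83.53 mV
ΔE = -83.53 − (-92.17) = 8.64 mV

8.6 mV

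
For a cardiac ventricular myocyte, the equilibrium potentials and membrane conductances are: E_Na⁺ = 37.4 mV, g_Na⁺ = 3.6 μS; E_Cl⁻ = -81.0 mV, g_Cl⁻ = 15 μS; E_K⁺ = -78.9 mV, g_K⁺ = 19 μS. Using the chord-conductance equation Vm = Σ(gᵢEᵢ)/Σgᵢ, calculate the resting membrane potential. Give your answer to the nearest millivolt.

Σ gᵢEᵢ = 3.6·(37.4) + 15·(-81.0) + 19·(-78.9) = -2579.46
Σ gᵢ = 3.6 + 15 + 19 = 37.6
Vm = -2579.46 / 37.6 = -68.60 mV

-69 mV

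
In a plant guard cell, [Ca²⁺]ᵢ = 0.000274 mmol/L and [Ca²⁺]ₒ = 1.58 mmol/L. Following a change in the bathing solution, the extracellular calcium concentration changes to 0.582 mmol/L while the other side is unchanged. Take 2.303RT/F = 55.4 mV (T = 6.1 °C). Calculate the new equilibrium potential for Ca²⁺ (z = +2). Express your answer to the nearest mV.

92 mV

After the shift: [Ca²⁺]_out = 0.582, [Ca²⁺]_in = 0.000274 mmol/L.
E_new = (55.4/2)·log₁₀(0.582/0.000274) = 27.70 · (3.3272) = 92.16 mV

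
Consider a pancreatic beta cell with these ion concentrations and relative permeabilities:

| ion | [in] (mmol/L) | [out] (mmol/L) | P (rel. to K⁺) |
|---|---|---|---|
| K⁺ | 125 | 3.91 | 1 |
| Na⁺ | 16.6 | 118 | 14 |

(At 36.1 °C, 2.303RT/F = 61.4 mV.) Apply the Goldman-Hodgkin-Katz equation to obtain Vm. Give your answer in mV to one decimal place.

40.9 mV

Vm = 61.4 · log₁₀[(Σ P·[cation]ₒ + Σ P·[anion]ᵢ) / (Σ P·[cation]ᵢ + Σ P·[anion]ₒ)]
Numerator = 1×3.91 + 14×118 = 1656
Denominator = 1×125 + 14×16.6 = 357.4
Vm = 61.4 · log₁₀(4.6332) = 61.4 × (0.6659) = 40.89 mV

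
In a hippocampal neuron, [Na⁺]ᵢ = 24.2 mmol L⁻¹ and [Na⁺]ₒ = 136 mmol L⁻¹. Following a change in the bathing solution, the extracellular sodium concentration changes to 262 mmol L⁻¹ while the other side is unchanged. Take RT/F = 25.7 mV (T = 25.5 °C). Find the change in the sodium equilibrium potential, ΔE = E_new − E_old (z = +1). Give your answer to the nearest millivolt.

17 mV

E_old = (25.7/1)·ln(136/24.2) = 44.37 mV
E_new = (25.7/1)·ln(262/24.2) = 61.22 mV
ΔE = 61.22 − (44.37) = 16.85 mV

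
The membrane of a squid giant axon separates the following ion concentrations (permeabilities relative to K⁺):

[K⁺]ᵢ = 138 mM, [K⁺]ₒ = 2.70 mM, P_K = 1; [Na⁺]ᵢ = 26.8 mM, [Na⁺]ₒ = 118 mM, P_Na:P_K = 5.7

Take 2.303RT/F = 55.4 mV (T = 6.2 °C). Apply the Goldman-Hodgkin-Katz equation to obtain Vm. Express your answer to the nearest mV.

20 mV

Vm = 55.4 · log₁₀[(Σ P·[cation]ₒ + Σ P·[anion]ᵢ) / (Σ P·[cation]ᵢ + Σ P·[anion]ₒ)]
Numerator = 1×2.70 + 5.7×118 = 675.3
Denominator = 1×138 + 5.7×26.8 = 290.8
Vm = 55.4 · log₁₀(2.3225) = 55.4 × (0.3660) = 20.27 mV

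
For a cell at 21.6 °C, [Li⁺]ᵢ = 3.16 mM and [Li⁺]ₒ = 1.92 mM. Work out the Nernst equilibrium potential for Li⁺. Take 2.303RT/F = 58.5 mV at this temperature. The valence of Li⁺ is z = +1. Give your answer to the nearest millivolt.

-13 mV

E = (58.5/z) · log₁₀([Li⁺]_out/[Li⁺]_in) with z = +1.
= (58.5/1) · log₁₀(1.92/3.16) = 58.50 · log₁₀(0.6076)
= 58.50 · (-0.2164) = -12.66 mV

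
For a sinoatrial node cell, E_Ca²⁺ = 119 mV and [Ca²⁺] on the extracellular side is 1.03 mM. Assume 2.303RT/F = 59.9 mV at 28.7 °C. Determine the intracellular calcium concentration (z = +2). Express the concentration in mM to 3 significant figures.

0.000110 mM

Nernst: E = (59.9/2) · log₁₀([out]/[in]), so log₁₀([out]/[in]) = 119.0 × 2 / 59.9 = 3.9733.
[out]/[in] = 10^(3.9733) = 9403.
[in] = 1.03 / 9403 = 0.0001095 mM.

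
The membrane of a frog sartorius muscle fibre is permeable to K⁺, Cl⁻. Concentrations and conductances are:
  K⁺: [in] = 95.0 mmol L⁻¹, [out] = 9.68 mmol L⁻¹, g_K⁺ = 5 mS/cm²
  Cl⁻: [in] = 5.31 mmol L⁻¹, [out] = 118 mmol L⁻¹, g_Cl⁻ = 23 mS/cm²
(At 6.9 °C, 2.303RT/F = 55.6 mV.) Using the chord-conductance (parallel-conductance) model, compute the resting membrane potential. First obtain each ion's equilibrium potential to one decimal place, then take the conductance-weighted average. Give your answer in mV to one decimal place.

-71.4 mV

E_K⁺ = (55.6/1)·log₁₀(9.68/95.0) = -55.1 mV
E_Cl⁻ = (55.6/-1)·log₁₀(118/5.31) = -74.9 mV
Vm = (Σ gᵢEᵢ)/(Σ gᵢ) = (5·-55.1 + 23·-74.9) / (5 + 23)
= -1998.20 / 28 = -71.36 mV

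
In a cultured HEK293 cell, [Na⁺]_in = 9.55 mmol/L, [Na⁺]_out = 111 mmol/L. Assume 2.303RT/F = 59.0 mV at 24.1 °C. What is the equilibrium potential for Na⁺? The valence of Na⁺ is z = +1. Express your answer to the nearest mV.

63 mV

E = (59.0/z) · log₁₀([Na⁺]_out/[Na⁺]_in) with z = +1.
= (59.0/1) · log₁₀(111/9.55) = 59.00 · log₁₀(11.62)
= 59.00 · (1.0653) = 62.85 mV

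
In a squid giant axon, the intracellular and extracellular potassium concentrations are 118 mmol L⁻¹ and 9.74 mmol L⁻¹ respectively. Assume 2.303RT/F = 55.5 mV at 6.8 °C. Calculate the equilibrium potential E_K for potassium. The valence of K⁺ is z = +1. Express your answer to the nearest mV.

E = (55.5/z) · log₁₀([K⁺]_out/[K⁺]_in) with z = +1.
= (55.5/1) · log₁₀(9.74/118) = 55.50 · log₁₀(0.08254)
= 55.50 · (-1.0833) = -60.12 mV

-60 mV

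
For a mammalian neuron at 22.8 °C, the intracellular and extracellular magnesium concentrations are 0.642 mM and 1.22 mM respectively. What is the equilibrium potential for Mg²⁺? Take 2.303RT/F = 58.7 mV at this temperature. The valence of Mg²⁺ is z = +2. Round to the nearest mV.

E = (58.7/z) · log₁₀([Mg²⁺]_out/[Mg²⁺]_in) with z = +2.
= (58.7/2) · log₁₀(1.22/0.642) = 29.35 · log₁₀(1.9)
= 29.35 · (0.2788) = 8.18 mV

8 mV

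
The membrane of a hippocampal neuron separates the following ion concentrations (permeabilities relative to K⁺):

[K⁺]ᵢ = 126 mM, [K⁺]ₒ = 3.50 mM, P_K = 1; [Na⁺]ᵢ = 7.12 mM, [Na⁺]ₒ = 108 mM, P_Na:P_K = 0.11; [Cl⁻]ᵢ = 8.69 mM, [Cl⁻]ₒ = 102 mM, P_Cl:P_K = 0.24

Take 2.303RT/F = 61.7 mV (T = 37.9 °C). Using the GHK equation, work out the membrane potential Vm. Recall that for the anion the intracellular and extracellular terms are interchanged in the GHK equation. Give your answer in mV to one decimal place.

-57.8 mV

Vm = 61.7 · log₁₀[(Σ P·[cation]ₒ + Σ P·[anion]ᵢ) / (Σ P·[cation]ᵢ + Σ P·[anion]ₒ)]
Numerator = 1×3.50 + 0.11×108 + 0.24×8.69 = 17.47
Denominator = 1×126 + 0.11×7.12 + 0.24×102 = 151.3
Vm = 61.7 · log₁₀(0.11546) = 61.7 × (-0.9375) = -57.85 mV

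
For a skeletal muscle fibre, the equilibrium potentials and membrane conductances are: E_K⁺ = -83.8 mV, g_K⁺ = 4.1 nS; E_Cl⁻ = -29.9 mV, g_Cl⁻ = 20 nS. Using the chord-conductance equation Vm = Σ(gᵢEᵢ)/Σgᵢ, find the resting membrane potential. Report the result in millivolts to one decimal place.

Σ gᵢEᵢ = 4.1·(-83.8) + 20·(-29.9) = -941.58
Σ gᵢ = 4.1 + 20 = 24.1
Vm = -941.58 / 24.1 = -39.07 mV

-39.1 mV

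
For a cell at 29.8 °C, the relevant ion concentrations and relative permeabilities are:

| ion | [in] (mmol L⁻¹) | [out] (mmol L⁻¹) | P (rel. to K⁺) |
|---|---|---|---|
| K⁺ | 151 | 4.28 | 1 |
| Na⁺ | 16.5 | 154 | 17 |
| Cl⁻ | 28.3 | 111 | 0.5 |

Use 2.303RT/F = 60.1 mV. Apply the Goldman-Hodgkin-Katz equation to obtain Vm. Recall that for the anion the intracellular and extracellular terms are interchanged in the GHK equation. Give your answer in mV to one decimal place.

44.1 mV

Vm = 60.1 · log₁₀[(Σ P·[cation]ₒ + Σ P·[anion]ᵢ) / (Σ P·[cation]ᵢ + Σ P·[anion]ₒ)]
Numerator = 1×4.28 + 17×154 + 0.5×28.3 = 2636
Denominator = 1×151 + 17×16.5 + 0.5×111 = 487
Vm = 60.1 · log₁₀(5.4136) = 60.1 × (0.7335) = 44.08 mV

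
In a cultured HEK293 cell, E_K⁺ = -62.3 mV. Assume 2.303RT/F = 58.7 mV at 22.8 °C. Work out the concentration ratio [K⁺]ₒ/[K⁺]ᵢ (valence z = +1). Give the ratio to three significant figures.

0.0868

log₁₀([out]/[in]) = E·z/(58.7) = -62.3 × 1 / 58.7 = -1.0613
[out]/[in] = 10^(-1.0613) = 0.08683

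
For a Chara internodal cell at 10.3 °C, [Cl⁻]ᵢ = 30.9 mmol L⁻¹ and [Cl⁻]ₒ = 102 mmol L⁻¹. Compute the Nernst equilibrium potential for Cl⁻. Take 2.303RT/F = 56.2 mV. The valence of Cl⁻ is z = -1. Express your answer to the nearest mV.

-29 mV

E = (56.2/z) · log₁₀([Cl⁻]_out/[Cl⁻]_in) with z = -1.
For an anion, dividing by z = -1 reverses the sign.
= (56.2/-1) · log₁₀(102/30.9) = -56.20 · log₁₀(3.301)
= -56.20 · (0.5186) = -29.15 mV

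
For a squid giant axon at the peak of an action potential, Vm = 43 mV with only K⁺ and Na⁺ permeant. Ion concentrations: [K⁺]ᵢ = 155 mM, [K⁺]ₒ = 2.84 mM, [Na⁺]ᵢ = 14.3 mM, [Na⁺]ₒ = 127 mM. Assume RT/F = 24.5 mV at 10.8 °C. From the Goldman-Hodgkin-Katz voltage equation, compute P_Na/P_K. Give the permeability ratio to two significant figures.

Let α = P_Na/P_K. GHK: Vm = 24.5·ln[(Kₒ + α·Naₒ)/(Kᵢ + α·Naᵢ)].
e^(Vm/24.5) = e^(43.0/24.5) = 5.784
So 5.784·(Kᵢ + α·Naᵢ) = Kₒ + α·Naₒ → α = (5.784·155.0 − 2.84) / (127.0 − 5.784·14.3)
α = (896.5 − 2.84) / (127.0 − 82.71) = 893.7/44.29 = 20.18

20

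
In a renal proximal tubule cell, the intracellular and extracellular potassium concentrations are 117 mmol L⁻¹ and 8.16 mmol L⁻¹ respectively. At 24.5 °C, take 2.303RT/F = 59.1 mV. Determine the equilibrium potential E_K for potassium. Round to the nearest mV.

-68 mV

E = (59.1/z) · log₁₀([K⁺]_out/[K⁺]_in) with z = +1.
= (59.1/1) · log₁₀(8.16/117) = 59.10 · log₁₀(0.06974)
= 59.10 · (-1.1565) = -68.35 mV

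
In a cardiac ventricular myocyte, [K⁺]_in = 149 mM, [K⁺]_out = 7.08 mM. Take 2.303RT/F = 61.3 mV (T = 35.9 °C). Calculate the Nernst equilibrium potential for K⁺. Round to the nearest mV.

-81 mV

E = (61.3/z) · log₁₀([K⁺]_out/[K⁺]_in) with z = +1.
= (61.3/1) · log₁₀(7.08/149) = 61.30 · log₁₀(0.04752)
= 61.30 · (-1.3232) = -81.11 mV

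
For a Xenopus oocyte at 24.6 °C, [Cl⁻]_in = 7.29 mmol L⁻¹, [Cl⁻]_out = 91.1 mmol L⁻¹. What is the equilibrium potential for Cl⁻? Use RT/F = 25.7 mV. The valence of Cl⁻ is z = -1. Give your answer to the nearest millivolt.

E = (25.7/z) · ln([Cl⁻]_out/[Cl⁻]_in) with z = -1.
For an anion, dividing by z = -1 reverses the sign.
= (25.7/-1) · ln(91.1/7.29) = -25.70 · ln(12.5)
= -25.70 · (2.5255) = -64.90 mV

-65 mV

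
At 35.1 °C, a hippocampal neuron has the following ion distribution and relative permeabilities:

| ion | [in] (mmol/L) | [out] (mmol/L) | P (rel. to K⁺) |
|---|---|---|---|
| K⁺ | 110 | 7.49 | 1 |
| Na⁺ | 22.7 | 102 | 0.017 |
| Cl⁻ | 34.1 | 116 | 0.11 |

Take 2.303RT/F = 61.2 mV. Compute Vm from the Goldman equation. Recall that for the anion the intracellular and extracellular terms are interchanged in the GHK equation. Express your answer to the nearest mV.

Vm = 61.2 · log₁₀[(Σ P·[cation]ₒ + Σ P·[anion]ᵢ) / (Σ P·[cation]ᵢ + Σ P·[anion]ₒ)]
Numerator = 1×7.49 + 0.017×102 + 0.11×34.1 = 12.98
Denominator = 1×110 + 0.017×22.7 + 0.11×116 = 123.1
Vm = 61.2 · log₁₀(0.10536) = 61.2 × (-0.9773) = -59.81 mV

-60 mV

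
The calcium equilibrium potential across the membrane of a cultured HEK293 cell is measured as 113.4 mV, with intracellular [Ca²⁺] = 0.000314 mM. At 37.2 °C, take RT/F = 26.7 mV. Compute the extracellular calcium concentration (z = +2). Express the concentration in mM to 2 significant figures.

1.5 mM

Nernst: E = (26.7/2) · ln([out]/[in]), so ln([out]/[in]) = 113.4 × 2 / 26.7 = 8.4944.
[out]/[in] = e^(8.4944) = 4887.
[out] = 4887 × 0.000314 = 1.535 mM.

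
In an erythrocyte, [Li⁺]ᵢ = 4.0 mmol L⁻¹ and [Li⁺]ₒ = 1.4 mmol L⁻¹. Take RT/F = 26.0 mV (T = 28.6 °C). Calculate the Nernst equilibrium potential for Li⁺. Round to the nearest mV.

-27 mV

E = (26.0/z) · ln([Li⁺]_out/[Li⁺]_in) with z = +1.
= (26.0/1) · ln(1.4/4.0) = 26.00 · ln(0.35)
= 26.00 · (-1.0498) = -27.30 mV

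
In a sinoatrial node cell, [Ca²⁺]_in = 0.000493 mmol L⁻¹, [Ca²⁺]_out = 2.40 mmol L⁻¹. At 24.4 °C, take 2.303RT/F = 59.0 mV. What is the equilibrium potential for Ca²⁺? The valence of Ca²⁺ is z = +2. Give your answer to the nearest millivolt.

109 mV

E = (59.0/z) · log₁₀([Ca²⁺]_out/[Ca²⁺]_in) with z = +2.
= (59.0/2) · log₁₀(2.40/0.000493) = 29.50 · log₁₀(4868)
= 29.50 · (3.6874) = 108.78 mV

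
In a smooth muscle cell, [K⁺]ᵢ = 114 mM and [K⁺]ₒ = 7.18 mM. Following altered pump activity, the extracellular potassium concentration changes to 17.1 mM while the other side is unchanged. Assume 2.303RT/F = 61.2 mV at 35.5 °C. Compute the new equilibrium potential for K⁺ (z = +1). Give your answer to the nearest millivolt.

After the shift: [K⁺]_out = 17.1, [K⁺]_in = 114 mM.
E_new = (61.2/1)·log₁₀(17.1/114) = 61.20 · (-0.8239) = -50.42 mV

-50 mV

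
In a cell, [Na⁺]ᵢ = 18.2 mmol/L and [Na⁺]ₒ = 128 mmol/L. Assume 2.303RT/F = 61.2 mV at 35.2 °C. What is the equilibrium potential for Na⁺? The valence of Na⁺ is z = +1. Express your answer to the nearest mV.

52 mV

E = (61.2/z) · log₁₀([Na⁺]_out/[Na⁺]_in) with z = +1.
= (61.2/1) · log₁₀(128/18.2) = 61.20 · log₁₀(7.033)
= 61.20 · (0.8471) = 51.84 mV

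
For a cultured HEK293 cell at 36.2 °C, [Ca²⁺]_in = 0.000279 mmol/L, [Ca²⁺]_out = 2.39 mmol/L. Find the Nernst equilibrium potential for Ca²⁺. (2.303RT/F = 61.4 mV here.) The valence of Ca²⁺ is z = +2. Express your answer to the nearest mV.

E = (61.4/z) · log₁₀([Ca²⁺]_out/[Ca²⁺]_in) with z = +2.
= (61.4/2) · log₁₀(2.39/0.000279) = 30.70 · log₁₀(8566)
= 30.70 · (3.9328) = 120.74 mV

121 mV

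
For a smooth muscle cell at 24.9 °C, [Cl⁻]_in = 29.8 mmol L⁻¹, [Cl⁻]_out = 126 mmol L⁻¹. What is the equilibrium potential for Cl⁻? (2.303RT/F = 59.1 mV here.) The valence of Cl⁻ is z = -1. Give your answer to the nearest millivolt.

-37 mV

E = (59.1/z) · log₁₀([Cl⁻]_out/[Cl⁻]_in) with z = -1.
For an anion, dividing by z = -1 reverses the sign.
= (59.1/-1) · log₁₀(126/29.8) = -59.10 · log₁₀(4.228)
= -59.10 · (0.6262) = -37.01 mV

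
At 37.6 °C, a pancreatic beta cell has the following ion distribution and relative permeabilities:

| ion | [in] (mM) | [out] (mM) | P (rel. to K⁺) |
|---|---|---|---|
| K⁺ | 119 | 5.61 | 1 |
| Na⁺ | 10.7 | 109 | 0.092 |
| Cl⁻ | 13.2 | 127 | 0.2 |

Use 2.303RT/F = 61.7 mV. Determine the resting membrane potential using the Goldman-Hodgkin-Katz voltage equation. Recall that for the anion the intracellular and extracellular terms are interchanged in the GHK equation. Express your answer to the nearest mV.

-56 mV

Vm = 61.7 · log₁₀[(Σ P·[cation]ₒ + Σ P·[anion]ᵢ) / (Σ P·[cation]ᵢ + Σ P·[anion]ₒ)]
Numerator = 1×5.61 + 0.092×109 + 0.2×13.2 = 18.28
Denominator = 1×119 + 0.092×10.7 + 0.2×127 = 145.4
Vm = 61.7 · log₁₀(0.12572) = 61.7 × (-0.9006) = -55.57 mV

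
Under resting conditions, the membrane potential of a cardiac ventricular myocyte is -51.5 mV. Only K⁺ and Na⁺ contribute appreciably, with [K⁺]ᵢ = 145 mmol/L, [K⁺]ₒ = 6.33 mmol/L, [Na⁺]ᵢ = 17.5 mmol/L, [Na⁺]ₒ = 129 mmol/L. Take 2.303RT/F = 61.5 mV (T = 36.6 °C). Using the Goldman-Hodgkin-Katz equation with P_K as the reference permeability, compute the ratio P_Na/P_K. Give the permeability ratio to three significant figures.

0.117

Let α = P_Na/P_K. GHK: Vm = 61.5·log₁₀[(Kₒ + α·Naₒ)/(Kᵢ + α·Naᵢ)].
10^(Vm/61.5) = 10^(-51.5/61.5) = 0.14541
So 0.14541·(Kᵢ + α·Naᵢ) = Kₒ + α·Naₒ → α = (0.14541·145.0 − 6.33) / (129.0 − 0.14541·17.5)
α = (21.08 − 6.33) / (129.0 − 2.545) = 14.75/126.5 = 0.1167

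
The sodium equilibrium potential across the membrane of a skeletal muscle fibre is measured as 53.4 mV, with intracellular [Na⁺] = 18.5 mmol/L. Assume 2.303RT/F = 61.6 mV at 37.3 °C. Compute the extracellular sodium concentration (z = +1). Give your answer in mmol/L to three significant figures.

Nernst: E = (61.6/1) · log₁₀([out]/[in]), so log₁₀([out]/[in]) = 53.4 × 1 / 61.6 = 0.8669.
[out]/[in] = 10^(0.8669) = 7.36.
[out] = 7.36 × 18.5 = 136.2 mmol/L.

136 mmol/L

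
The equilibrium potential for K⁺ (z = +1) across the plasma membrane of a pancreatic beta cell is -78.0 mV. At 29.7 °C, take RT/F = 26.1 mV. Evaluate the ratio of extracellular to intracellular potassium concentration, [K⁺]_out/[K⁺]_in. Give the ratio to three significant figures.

0.0504

ln([out]/[in]) = E·z/(26.1) = -78.0 × 1 / 26.1 = -2.9885
[out]/[in] = e^(-2.9885) = 0.05036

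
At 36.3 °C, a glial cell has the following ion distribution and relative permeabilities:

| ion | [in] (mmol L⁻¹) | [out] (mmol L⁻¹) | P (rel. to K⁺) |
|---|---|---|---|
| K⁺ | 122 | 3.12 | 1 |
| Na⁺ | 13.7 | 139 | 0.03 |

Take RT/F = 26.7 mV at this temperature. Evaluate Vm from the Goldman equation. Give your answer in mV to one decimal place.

Vm = 26.7 · ln[(Σ P·[cation]ₒ + Σ P·[anion]ᵢ) / (Σ P·[cation]ᵢ + Σ P·[anion]ₒ)]
Numerator = 1×3.12 + 0.03×139 = 7.29
Denominator = 1×122 + 0.03×13.7 = 122.4
Vm = 26.7 · ln(0.059553) = 26.7 × (-2.8209) = -75.32 mV

-75.3 mV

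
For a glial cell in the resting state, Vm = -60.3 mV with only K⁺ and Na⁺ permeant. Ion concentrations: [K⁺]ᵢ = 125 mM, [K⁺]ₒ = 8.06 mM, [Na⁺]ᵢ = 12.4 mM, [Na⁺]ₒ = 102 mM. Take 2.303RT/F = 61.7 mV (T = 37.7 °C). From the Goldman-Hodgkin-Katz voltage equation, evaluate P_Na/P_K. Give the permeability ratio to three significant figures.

Let α = P_Na/P_K. GHK: Vm = 61.7·log₁₀[(Kₒ + α·Naₒ)/(Kᵢ + α·Naᵢ)].
10^(Vm/61.7) = 10^(-60.3/61.7) = 0.10536
So 0.10536·(Kᵢ + α·Naᵢ) = Kₒ + α·Naₒ → α = (0.10536·125.0 − 8.06) / (102.0 − 0.10536·12.4)
α = (13.17 − 8.06) / (102.0 − 1.307) = 5.11/100.7 = 0.05075

0.0508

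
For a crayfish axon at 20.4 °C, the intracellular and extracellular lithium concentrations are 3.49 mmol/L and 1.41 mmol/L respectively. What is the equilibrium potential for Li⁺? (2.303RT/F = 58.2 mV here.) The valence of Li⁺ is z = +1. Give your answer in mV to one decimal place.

E = (58.2/z) · log₁₀([Li⁺]_out/[Li⁺]_in) with z = +1.
= (58.2/1) · log₁₀(1.41/3.49) = 58.20 · log₁₀(0.404)
= 58.20 · (-0.3936) = -22.91 mV

-22.9 mV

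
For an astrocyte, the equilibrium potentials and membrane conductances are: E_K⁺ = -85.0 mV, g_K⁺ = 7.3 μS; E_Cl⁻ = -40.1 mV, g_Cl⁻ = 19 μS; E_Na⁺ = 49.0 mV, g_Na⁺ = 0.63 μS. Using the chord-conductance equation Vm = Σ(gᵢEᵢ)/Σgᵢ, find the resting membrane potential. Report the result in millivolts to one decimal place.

-50.2 mV

Σ gᵢEᵢ = 7.3·(-85.0) + 19·(-40.1) + 0.63·(49.0) = -1351.53
Σ gᵢ = 7.3 + 19 + 0.63 = 26.93
Vm = -1351.53 / 26.93 = -50.19 mV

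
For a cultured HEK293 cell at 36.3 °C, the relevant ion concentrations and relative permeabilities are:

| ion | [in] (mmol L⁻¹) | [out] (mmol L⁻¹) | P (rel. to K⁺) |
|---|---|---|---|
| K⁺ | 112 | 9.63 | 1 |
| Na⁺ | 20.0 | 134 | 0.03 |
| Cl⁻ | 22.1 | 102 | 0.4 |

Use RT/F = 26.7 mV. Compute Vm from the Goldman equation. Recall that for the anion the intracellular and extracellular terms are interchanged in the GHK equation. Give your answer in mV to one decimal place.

-51.3 mV

Vm = 26.7 · ln[(Σ P·[cation]ₒ + Σ P·[anion]ᵢ) / (Σ P·[cation]ᵢ + Σ P·[anion]ₒ)]
Numerator = 1×9.63 + 0.03×134 + 0.4×22.1 = 22.49
Denominator = 1×112 + 0.03×20.0 + 0.4×102 = 153.4
Vm = 26.7 · ln(0.14661) = 26.7 × (-1.9200) = -51.26 mV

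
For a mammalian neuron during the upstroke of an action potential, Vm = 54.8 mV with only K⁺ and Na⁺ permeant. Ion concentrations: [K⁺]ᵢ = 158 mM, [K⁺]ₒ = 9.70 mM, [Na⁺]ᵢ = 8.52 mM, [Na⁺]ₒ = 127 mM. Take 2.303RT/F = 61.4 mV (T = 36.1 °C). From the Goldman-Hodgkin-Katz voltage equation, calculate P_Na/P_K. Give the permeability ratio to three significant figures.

Let α = P_Na/P_K. GHK: Vm = 61.4·log₁₀[(Kₒ + α·Naₒ)/(Kᵢ + α·Naᵢ)].
10^(Vm/61.4) = 10^(54.8/61.4) = 7.8074
So 7.8074·(Kᵢ + α·Naᵢ) = Kₒ + α·Naₒ → α = (7.8074·158.0 − 9.7) / (127.0 − 7.8074·8.52)
α = (1234 − 9.7) / (127.0 − 66.52) = 1224/60.48 = 20.24

20.2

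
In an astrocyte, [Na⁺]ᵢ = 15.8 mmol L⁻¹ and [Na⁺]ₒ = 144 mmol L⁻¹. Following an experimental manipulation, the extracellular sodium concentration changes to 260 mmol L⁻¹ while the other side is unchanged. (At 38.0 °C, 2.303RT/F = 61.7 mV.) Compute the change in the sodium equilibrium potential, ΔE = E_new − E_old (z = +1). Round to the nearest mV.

16 mV

E_old = (61.7/1)·log₁₀(144/15.8) = 59.21 mV
E_new = (61.7/1)·log₁₀(260/15.8) = 75.05 mV
ΔE = 75.05 − (59.21) = 15.83 mV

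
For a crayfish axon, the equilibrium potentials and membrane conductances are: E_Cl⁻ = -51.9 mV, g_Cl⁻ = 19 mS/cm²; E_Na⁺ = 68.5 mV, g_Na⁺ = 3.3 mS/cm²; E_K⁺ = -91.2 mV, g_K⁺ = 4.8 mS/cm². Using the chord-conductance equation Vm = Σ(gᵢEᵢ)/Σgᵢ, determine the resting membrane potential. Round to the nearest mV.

-44 mV

Σ gᵢEᵢ = 19·(-51.9) + 3.3·(68.5) + 4.8·(-91.2) = -1197.81
Σ gᵢ = 19 + 3.3 + 4.8 = 27.1
Vm = -1197.81 / 27.1 = -44.20 mV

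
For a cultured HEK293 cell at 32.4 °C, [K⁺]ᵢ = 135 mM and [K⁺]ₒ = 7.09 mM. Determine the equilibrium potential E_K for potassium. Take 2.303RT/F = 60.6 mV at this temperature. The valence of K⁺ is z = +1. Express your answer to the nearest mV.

-78 mV

E = (60.6/z) · log₁₀([K⁺]_out/[K⁺]_in) with z = +1.
= (60.6/1) · log₁₀(7.09/135) = 60.60 · log₁₀(0.05252)
= 60.60 · (-1.2797) = -77.55 mV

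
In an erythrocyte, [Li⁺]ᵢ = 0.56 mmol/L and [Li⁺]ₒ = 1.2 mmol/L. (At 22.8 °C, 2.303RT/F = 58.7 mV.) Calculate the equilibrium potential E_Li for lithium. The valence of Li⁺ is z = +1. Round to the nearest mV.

19 mV

E = (58.7/z) · log₁₀([Li⁺]_out/[Li⁺]_in) with z = +1.
= (58.7/1) · log₁₀(1.2/0.56) = 58.70 · log₁₀(2.143)
= 58.70 · (0.3310) = 19.43 mV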